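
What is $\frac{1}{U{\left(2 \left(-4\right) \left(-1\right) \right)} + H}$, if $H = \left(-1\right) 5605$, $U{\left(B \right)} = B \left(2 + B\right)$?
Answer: $- \frac{1}{5525} \approx -0.000181$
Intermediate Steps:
$H = -5605$
$\frac{1}{U{\left(2 \left(-4\right) \left(-1\right) \right)} + H} = \frac{1}{2 \left(-4\right) \left(-1\right) \left(2 + 2 \left(-4\right) \left(-1\right)\right) - 5605} = \frac{1}{\left(-8\right) \left(-1\right) \left(2 - -8\right) - 5605} = \frac{1}{8 \left(2 + 8\right) - 5605} = \frac{1}{8 \cdot 10 - 5605} = \frac{1}{80 - 5605} = \frac{1}{-5525} = - \frac{1}{5525}$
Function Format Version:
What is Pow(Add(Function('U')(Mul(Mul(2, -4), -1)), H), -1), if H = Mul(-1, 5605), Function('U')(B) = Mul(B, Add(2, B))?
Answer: Rational(-1, 5525) ≈ -0.00018100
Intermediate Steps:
H = -5605
Pow(Add(Function('U')(Mul(Mul(2, -4), -1)), H), -1) = Pow(Add(Mul(Mul(Mul(2, -4), -1), Add(2, Mul(Mul(2, -4), -1))), -5605), -1) = Pow(Add(Mul(Mul(-8, -1), Add(2, Mul(-8, -1))), -5605), -1) = Pow(Add(Mul(8, Add(2, 8)), -5605), -1) = Pow(Add(Mul(8, 10), -5605), -1) = Pow(Add(80, -5605), -1) = Pow(-5525, -1) = Rational(-1, 5525)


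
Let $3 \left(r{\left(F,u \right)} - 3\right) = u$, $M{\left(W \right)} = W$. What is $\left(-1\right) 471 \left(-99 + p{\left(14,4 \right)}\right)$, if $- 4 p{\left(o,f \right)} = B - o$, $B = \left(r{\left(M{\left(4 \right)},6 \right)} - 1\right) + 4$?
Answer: $\frac{91845}{2} \approx 45923.0$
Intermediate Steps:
$r{\left(F,u \right)} = 3 + \frac{u}{3}$
$B = 8$ ($B = \left(\left(3 + \frac{1}{3} \cdot 6\right) - 1\right) + 4 = \left(\left(3 + 2\right) - 1\right) + 4 = \left(5 - 1\right) + 4 = 4 + 4 = 8$)
$p{\left(o,f \right)} = -2 + \frac{o}{4}$ ($p{\left(o,f \right)} = - \frac{8 - o}{4} = -2 + \frac{o}{4}$)
$\left(-1\right) 471 \left(-99 + p{\left(14,4 \right)}\right) = \left(-1\right) 471 \left(-99 + \left(-2 + \frac{1}{4} \cdot 14\right)\right) = - 471 \left(-99 + \left(-2 + \frac{7}{2}\right)\right) = - 471 \left(-99 + \frac{3}{2}\right) = \left(-471\right) \left(- \frac{195}{2}\right) = \frac{91845}{2}$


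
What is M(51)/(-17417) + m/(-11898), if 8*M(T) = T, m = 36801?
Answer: -284906163/92101096 ≈ -3.0934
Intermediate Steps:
M(T) = T/8
M(51)/(-17417) + m/(-11898) = ((⅛)*51)/(-17417) + 36801/(-11898) = (51/8)*(-1/17417) + 36801*(-1/11898) = -51/139336 - 4089/1322 = -284906163/92101096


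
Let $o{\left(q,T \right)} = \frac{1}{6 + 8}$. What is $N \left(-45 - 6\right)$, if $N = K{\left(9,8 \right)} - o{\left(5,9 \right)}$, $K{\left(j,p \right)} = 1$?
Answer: $- \frac{663}{14} \approx -47.357$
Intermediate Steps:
$o{\left(q,T \right)} = \frac{1}{14}$
$N = \frac{13}{14}$ ($N = 1 - \frac{1}{14} = \frac{13}{14} \approx 0.92857$)
$N \left(-45 - 6\right) = \frac{13 \left(-45 - 6\right)}{14} = \frac{13}{14} \left(-51\right) = - \frac{663}{14}$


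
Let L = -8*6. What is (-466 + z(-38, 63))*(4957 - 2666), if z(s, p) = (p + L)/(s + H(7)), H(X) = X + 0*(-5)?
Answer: -33130151/31 ≈ -1.0687e+6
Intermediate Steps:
L = -48
H(X) = X (H(X) = X + 0 = X)
z(s, p) = (-48 + p)/(7 + s) (z(s, p) = (p - 48)/(s + 7) = (-48 + p)/(7 + s))
(-466 + z(-38, 63))*(4957 - 2666) = (-466 + (-48 + 63)/(7 - 38))*(4957 - 2666) = (-466 + 15/(-31))*2291 = (-466 - 1/31*15)*2291 = (-466 - 15/31)*2291 = -14461/31*2291 = -33130151/31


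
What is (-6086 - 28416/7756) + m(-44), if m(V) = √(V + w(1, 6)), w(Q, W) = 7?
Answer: -11807858/1939 + I*√37 ≈ -6089.7 + 6.0828*I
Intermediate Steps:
m(V) = √(7 + V) (m(V) = √(V + 7) = √(7 + V))
(-6086 - 28416/7756) + m(-44) = (-6086 - 28416/7756) + √(7 - 44) = (-6086 - 28416*1/7756) + √(-37) = (-6086 - 7104/1939) + I*√37 = -11807858/1939 + I*√37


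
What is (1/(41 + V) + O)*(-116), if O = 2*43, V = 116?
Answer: -1566348/157 ≈ -9976.7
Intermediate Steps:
O = 86
(1/(41 + V) + O)*(-116) = (1/(41 + 116) + 86)*(-116) = (1/157 + 86)*(-116) = (13503/157)*(-116) = -1566348/157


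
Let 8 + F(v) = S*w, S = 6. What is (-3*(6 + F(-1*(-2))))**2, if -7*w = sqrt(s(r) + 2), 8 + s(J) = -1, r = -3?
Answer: -72/7 + 216*I*sqrt(7)/7 ≈ -10.286 + 81.64*I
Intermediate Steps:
s(J) = -9 (s(J) = -8 - 1 = -9)
w = -I*sqrt(7)/7 (w = -sqrt(-9 + 2)/7 = -I*sqrt(7)/7 ≈ -0.37796*I)
F(v) = -8 - 6*I*sqrt(7)/7 (F(v) = -8 + 6*(-I*sqrt(7)/7) = -8 - 6*I*sqrt(7)/7)
(-3*(6 + F(-1*(-2))))**2 = (-3*(6 + (-8 - 6*I*sqrt(7)/7)))**2 = (-3*(-2 - 6*I*sqrt(7)/7))**2 = (6 + 18*I*sqrt(7)/7)**2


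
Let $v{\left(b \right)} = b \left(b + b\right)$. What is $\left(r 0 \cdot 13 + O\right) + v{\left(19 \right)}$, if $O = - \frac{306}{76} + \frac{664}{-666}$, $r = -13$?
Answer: $\frac{9072623}{12654} \approx 716.98$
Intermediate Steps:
$O = - \frac{63565}{12654}$ ($O = \left(-306\right) \frac{1}{76} + 664 \left(- \frac{1}{666}\right) = - \frac{153}{38} - \frac{332}{333} = - \frac{63565}{12654} \approx -5.0233$)
$v{\left(b \right)} = 2 b^{2}$ ($v{\left(b \right)} = b 2 b = 2 b^{2}$)
$\left(r 0 \cdot 13 + O\right) + v{\left(19 \right)} = \left(\left(-13\right) 0 \cdot 13 - \frac{63565}{12654}\right) + 2 \cdot 19^{2} = \left(0 \cdot 13 - \frac{63565}{12654}\right) + 2 \cdot 361 = \left(0 - \frac{63565}{12654}\right) + 722 = - \frac{63565}{12654} + 722 = \frac{9072623}{12654}$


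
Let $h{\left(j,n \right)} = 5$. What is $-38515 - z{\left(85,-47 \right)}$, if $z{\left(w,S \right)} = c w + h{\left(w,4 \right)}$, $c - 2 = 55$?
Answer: $-43365$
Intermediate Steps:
$c = 57$ ($c = 2 + 55 = 57$)
$z{\left(w,S \right)} = 5 + 57 w$ ($z{\left(w,S \right)} = 57 w + 5 = 5 + 57 w$)
$-38515 - z{\left(85,-47 \right)} = -38515 - \left(5 + 57 \cdot 85\right) = -38515 - \left(5 + 4845\right) = -38515 - 4850 = -43365$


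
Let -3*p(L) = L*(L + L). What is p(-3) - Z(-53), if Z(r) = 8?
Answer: -14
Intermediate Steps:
p(L) = -2*L²/3 (p(L) = -L*(L + L)/3 = -L*2*L/3 = -2*L²/3)
p(-3) - Z(-53) = -⅔*(-3)² - 1*8 = -⅔*9 - 8 = -6 - 8 = -14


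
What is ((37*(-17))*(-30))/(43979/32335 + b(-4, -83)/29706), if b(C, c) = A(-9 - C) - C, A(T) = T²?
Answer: 18125456033700/1307377889 ≈ 13864.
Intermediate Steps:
b(C, c) = (-9 - C)² - C
((37*(-17))*(-30))/(43979/32335 + b(-4, -83)/29706) = ((37*(-17))*(-30))/(43979/32335 + ((9 - 4)² - 1*(-4))/29706) = (-629*(-30))/(43979*(1/32335) + (5² + 4)*(1/29706)) = 18870/(43979/32335 + (25 + 4)*(1/29706)) = 18870/(43979/32335 + 29*(1/29706)) = 18870/(43979/32335 + 29/29706) = 18870/(1307377889/960543510) = 18870*(960543510/1307377889) = 18125456033700/1307377889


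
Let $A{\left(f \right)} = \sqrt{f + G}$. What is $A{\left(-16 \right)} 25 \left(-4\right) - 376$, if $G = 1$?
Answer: $-376 - 100 i \sqrt{15} \approx -376.0 - 387.3 i$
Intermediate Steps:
$A{\left(f \right)} = \sqrt{1 + f}$ ($A{\left(f \right)} = \sqrt{f + 1} = \sqrt{1 + f}$)
$A{\left(-16 \right)} 25 \left(-4\right) - 376 = \sqrt{1 - 16} \cdot 25 \left(-4\right) - 376 = \sqrt{-15} \left(-100\right) - 376 = i \sqrt{15} \left(-100\right) - 376 = - 100 i \sqrt{15} - 376 = -376 - 100 i \sqrt{15}$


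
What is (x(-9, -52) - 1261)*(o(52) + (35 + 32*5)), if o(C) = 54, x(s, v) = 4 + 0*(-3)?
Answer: -312993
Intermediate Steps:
x(s, v) = 4 (x(s, v) = 4 + 0 = 4)
(x(-9, -52) - 1261)*(o(52) + (35 + 32*5)) = (4 - 1261)*(54 + (35 + 32*5)) = -1257*(54 + (35 + 160)) = -1257*(54 + 195) = -1257*249 = -312993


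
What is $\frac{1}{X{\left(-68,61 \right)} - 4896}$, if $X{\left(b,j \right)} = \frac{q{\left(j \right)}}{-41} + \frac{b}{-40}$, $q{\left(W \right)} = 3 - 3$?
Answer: $- \frac{10}{48943} \approx -0.00020432$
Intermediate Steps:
$q{\left(W \right)} = 0$ ($q{\left(W \right)} = 3 - 3 = 0$)
$X{\left(b,j \right)} = - \frac{b}{40}$ ($X{\left(b,j \right)} = \frac{0}{-41} + \frac{b}{-40} = 0 \left(- \frac{1}{41}\right) + b \left(- \frac{1}{40}\right) = 0 - \frac{b}{40} = - \frac{b}{40}$)
$\frac{1}{X{\left(-68,61 \right)} - 4896} = \frac{1}{\left(- \frac{1}{40}\right) \left(-68\right) - 4896} = \frac{1}{\frac{17}{10} - 4896} = \frac{1}{- \frac{48943}{10}} = - \frac{10}{48943}$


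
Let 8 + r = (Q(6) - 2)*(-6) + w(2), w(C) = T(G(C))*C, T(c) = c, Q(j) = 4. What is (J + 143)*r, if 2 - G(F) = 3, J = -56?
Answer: -1914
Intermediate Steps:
G(F) = -1 (G(F) = 2 - 1*3 = 2 - 3 = -1)
w(C) = -C
r = -22 (r = -8 + ((4 - 2)*(-6) - 1*2) = -8 + (2*(-6) - 2) = -8 + (-12 - 2) = -8 - 14 = -22)
(J + 143)*r = (-56 + 143)*(-22) = 87*(-22) = -1914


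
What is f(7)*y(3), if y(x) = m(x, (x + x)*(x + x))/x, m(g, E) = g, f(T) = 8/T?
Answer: 8/7 ≈ 1.1429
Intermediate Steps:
y(x) = 1 (y(x) = x/x = 1)
f(7)*y(3) = (8/7)*1 = 8/7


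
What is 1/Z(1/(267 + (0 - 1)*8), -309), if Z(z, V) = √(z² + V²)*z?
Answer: 67081*√6404960962/6404960962 ≈ 0.83819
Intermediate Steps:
Z(z, V) = z*√(V² + z²) (Z(z, V) = √(V² + z²)*z = z*√(V² + z²))
1/Z(1/(267 + (0 - 1)*8), -309) = 1/(√((-309)² + (1/(267 + (0 - 1)*8))²)/(267 + (0 - 1)*8)) = 1/(√(95481 + (1/(267 - 1*8))²)/(267 - 1*8)) = 1/(√(95481 + (1/(267 - 8))²)/(267 - 8)) = 1/(√(95481 + (1/259)²)/259) = 1/(√(95481 + 1/67081)/259) = 1/(√(6404960962/67081)/259) = 1/((√6404960962/259)/259) = 1/(√6404960962/67081) = 67081*√6404960962/6404960962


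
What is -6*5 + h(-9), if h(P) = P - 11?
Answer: -50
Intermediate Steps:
h(P) = -11 + P
-6*5 + h(-9) = -6*5 + (-11 - 9) = -30 - 20 = -50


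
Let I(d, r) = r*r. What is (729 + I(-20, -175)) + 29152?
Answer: 60506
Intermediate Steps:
I(d, r) = r²
(729 + I(-20, -175)) + 29152 = (729 + (-175)²) + 29152 = (729 + 30625) + 29152 = 31354 + 29152 = 60506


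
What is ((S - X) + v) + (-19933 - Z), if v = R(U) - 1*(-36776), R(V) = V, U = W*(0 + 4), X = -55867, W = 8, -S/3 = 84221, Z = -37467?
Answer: -142454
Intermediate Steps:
S = -252663 (S = -3*84221 = -252663)
U = 32 (U = 8*(0 + 4) = 8*4 = 32)
v = 36808 (v = 32 - 1*(-36776) = 32 + 36776 = 36808)
((S - X) + v) + (-19933 - Z) = ((-252663 - 1*(-55867)) + 36808) + (-19933 - 1*(-37467)) = ((-252663 + 55867) + 36808) + (-19933 + 37467) = (-196796 + 36808) + 17534 = -159988 + 17534 = -142454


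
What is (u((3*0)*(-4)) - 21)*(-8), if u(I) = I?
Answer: 168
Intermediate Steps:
(u((3*0)*(-4)) - 21)*(-8) = ((3*0)*(-4) - 21)*(-8) = (0*(-4) - 21)*(-8) = (0 - 21)*(-8) = -21*(-8) = 168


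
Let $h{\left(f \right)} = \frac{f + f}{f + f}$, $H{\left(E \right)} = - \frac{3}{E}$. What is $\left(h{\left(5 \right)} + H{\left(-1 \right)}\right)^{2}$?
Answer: $16$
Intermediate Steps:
$h{\left(f \right)} = 1$ ($h{\left(f \right)} = \frac{2 f}{2 f} = 2 f \frac{1}{2 f} = 1$)
$\left(h{\left(5 \right)} + H{\left(-1 \right)}\right)^{2} = \left(1 - \frac{3}{-1}\right)^{2} = \left(1 - -3\right)^{2} = \left(1 + 3\right)^{2} = 4^{2} = 16$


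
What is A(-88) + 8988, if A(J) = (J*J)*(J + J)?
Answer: -1353956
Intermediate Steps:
A(J) = 2*J³ (A(J) = J²*(2*J) = 2*J³)
A(-88) + 8988 = 2*(-88)³ + 8988 = 2*(-681472) + 8988 = -1362944 + 8988 = -1353956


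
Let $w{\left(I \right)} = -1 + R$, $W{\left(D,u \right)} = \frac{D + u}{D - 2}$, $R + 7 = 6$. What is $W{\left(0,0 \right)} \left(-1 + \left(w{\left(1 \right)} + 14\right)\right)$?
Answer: $0$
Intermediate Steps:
$R = -1$ ($R = -7 + 6 = -1$)
$W{\left(D,u \right)} = \frac{D + u}{-2 + D}$
$w{\left(I \right)} = -2$ ($w{\left(I \right)} = -1 - 1 = -2$)
$W{\left(0,0 \right)} \left(-1 + \left(w{\left(1 \right)} + 14\right)\right) = \frac{0 + 0}{-2 + 0} \left(-1 + \left(-2 + 14\right)\right) = \frac{1}{-2} \cdot 0 \left(-1 + 12\right) = \left(- \frac{1}{2}\right) 0 \cdot 11 = 0 \cdot 11 = 0$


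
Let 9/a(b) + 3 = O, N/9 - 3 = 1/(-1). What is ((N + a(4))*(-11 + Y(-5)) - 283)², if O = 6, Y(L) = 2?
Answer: 222784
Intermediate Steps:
N = 18 (N = 27 + 9/(-1) = 27 + 9*(-1) = 27 - 9 = 18)
a(b) = 3 (a(b) = 9/(-3 + 6) = 9/3 = 9*(⅓) = 3)
((N + a(4))*(-11 + Y(-5)) - 283)² = ((18 + 3)*(-11 + 2) - 283)² = (21*(-9) - 283)² = (-189 - 283)² = (-472)² = 222784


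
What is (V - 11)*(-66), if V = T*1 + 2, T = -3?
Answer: 792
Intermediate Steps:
V = -1 (V = -3*1 + 2 = -3 + 2 = -1)
(V - 11)*(-66) = (-1 - 11)*(-66) = -12*(-66) = 792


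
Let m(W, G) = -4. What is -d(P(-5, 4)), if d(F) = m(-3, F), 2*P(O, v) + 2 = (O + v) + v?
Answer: 4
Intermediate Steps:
P(O, v) = -1 + v + O/2 (P(O, v) = -1 + ((O + v) + v)/2 = -1 + (O + 2*v)/2 = -1 + (v + O/2) = -1 + v + O/2)
d(F) = -4
-d(P(-5, 4)) = -1*(-4) = 4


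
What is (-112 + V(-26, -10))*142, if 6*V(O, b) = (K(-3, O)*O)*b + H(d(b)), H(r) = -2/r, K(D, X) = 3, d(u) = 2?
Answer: 7597/3 ≈ 2532.3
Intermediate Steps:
V(O, b) = -⅙ + O*b/2 (V(O, b) = ((3*O)*b - 2/2)/6 = (3*O*b - 2*½)/6 = (3*O*b - 1)/6 = (-1 + 3*O*b)/6 = -⅙ + O*b/2)
(-112 + V(-26, -10))*142 = (-112 + (-⅙ + (½)*(-26)*(-10)))*142 = (-112 + (-⅙ + 130))*142 = (-112 + 779/6)*142 = (107/6)*142 = 7597/3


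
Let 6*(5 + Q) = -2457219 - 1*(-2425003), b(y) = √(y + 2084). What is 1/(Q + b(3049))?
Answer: -48369/259904932 - 9*√5133/259904932 ≈ -0.00018858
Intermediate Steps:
b(y) = √(2084 + y)
Q = -16123/3 (Q = -5 + (-2457219 - 1*(-2425003))/6 = -5 + (-2457219 + 2425003)/6 = -5 + (⅙)*(-32216) = -5 - 16108/3 = -16123/3 ≈ -5374.3)
1/(Q + b(3049)) = 1/(-16123/3 + √(2084 + 3049)) = 1/(-16123/3 + √5133)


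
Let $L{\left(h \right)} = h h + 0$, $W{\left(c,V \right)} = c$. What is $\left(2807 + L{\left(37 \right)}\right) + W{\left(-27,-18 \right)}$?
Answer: $4149$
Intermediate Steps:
$L{\left(h \right)} = h^{2}$ ($L{\left(h \right)} = h^{2} + 0 = h^{2}$)
$\left(2807 + L{\left(37 \right)}\right) + W{\left(-27,-18 \right)} = \left(2807 + 37^{2}\right) - 27 = \left(2807 + 1369\right) - 27 = 4176 - 27 = 4149$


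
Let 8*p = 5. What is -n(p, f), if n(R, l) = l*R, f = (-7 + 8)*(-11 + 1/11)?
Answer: 75/11 ≈ 6.8182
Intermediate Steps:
f = -120/11 (f = 1*(-11 + 1/11) = 1*(-120/11) = -120/11 ≈ -10.909)
p = 5/8 (p = (⅛)*5 = 5/8 ≈ 0.62500)
n(R, l) = R*l
-n(p, f) = -5*(-120)/(8*11) = -1*(-75/11) = 75/11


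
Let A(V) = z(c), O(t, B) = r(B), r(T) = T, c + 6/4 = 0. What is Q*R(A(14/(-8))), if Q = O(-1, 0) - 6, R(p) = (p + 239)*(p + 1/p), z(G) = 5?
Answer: -38064/5 ≈ -7612.8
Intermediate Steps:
c = -3/2 (c = -3/2 + 0 = -3/2 ≈ -1.5000)
O(t, B) = B
A(V) = 5
R(p) = (239 + p)*(p + 1/p)
Q = -6 (Q = 0 - 6 = -6)
Q*R(A(14/(-8))) = -6*(1 + 5² + 239*5 + 239/5) = -6*(1 + 25 + 1195 + 239*(⅕)) = -6*(1 + 25 + 1195 + 239/5) = -6*6344/5 = -38064/5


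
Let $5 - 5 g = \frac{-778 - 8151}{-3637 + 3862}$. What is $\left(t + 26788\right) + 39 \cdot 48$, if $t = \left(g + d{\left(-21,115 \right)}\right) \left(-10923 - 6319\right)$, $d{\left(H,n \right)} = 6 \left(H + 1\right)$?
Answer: $\frac{2186561432}{1125} \approx 1.9436 \cdot 10^{6}$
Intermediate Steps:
$d{\left(H,n \right)} = 6 + 6 H$ ($d{\left(H,n \right)} = 6 \left(1 + H\right) = 6 + 6 H$)
$g = \frac{10054}{1125}$ ($g = 1 - \frac{\left(-778 - 8151\right) \frac{1}{-3637 + 3862}}{5} = 1 - \frac{\left(-8929\right) \frac{1}{225}}{5} = 1 - - \frac{8929}{1125} = 1 + \frac{8929}{1125} = \frac{10054}{1125} \approx 8.9369$)
$t = \frac{2154318932}{1125}$ ($t = \left(\frac{10054}{1125} + \left(6 + 6 \left(-21\right)\right)\right) \left(-10923 - 6319\right) = \left(\frac{10054}{1125} + \left(6 - 126\right)\right) \left(-17242\right) = \left(\frac{10054}{1125} - 120\right) \left(-17242\right) = \left(- \frac{124946}{1125}\right) \left(-17242\right) = \frac{2154318932}{1125} \approx 1.915 \cdot 10^{6}$)
$\left(t + 26788\right) + 39 \cdot 48 = \left(\frac{2154318932}{1125} + 26788\right) + 39 \cdot 48 = \frac{2184455432}{1125} + 1872 = \frac{2186561432}{1125}$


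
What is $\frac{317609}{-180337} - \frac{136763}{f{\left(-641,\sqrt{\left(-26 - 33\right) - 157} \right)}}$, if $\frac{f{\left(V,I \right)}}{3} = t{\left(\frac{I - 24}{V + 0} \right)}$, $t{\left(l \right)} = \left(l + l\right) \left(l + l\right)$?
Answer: $\frac{- 10133735796845291 i - 1097656704 \sqrt{6}}{155811168 \left(4 \sqrt{6} + 5 i\right)} \approx -2.6875 \cdot 10^{6} - 5.2665 \cdot 10^{6} i$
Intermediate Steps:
$t{\left(l \right)} = 4 l^{2}$ ($t{\left(l \right)} = 2 l 2 l = 4 l^{2}$)
$f{\left(V,I \right)} = \frac{12 \left(-24 + I\right)^{2}}{V^{2}}$ ($f{\left(V,I \right)} = 3 \cdot 4 \left(\frac{I - 24}{V + 0}\right)^{2} = 3 \cdot 4 \left(\frac{-24 + I}{V}\right)^{2} = 3 \cdot 4 \frac{\left(-24 + I\right)^{2}}{V^{2}} = 3 \frac{4 \left(-24 + I\right)^{2}}{V^{2}} = \frac{12 \left(-24 + I\right)^{2}}{V^{2}}$)
$\frac{317609}{-180337} - \frac{136763}{f{\left(-641,\sqrt{\left(-26 - 33\right) - 157} \right)}} = \frac{317609}{-180337} - \frac{136763}{12 \cdot \frac{1}{410881} \left(-24 + \sqrt{\left(-26 - 33\right) - 157}\right)^{2}} = 317609 \left(- \frac{1}{180337}\right) - \frac{136763}{12 \cdot \frac{1}{410881} \left(-24 + \sqrt{-59 - 157}\right)^{2}} = - \frac{317609}{180337} - \frac{136763}{12 \cdot \frac{1}{410881} \left(-24 + \sqrt{-216}\right)^{2}} = - \frac{317609}{180337} - \frac{136763}{12 \cdot \frac{1}{410881} \left(-24 + 6 i \sqrt{6}\right)^{2}} = - \frac{317609}{180337} - \frac{136763}{\frac{12}{410881} \left(-24 + 6 i \sqrt{6}\right)^{2}} = - \frac{317609}{180337} - 136763 \frac{410881}{12 \left(-24 + 6 i \sqrt{6}\right)^{2}} = - \frac{317609}{180337} - \frac{56193318203}{12 \left(-24 + 6 i \sqrt{6}\right)^{2}}$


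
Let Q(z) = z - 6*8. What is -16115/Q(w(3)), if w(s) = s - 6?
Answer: 16115/51 ≈ 315.98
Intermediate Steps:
w(s) = -6 + s
Q(z) = -48 + z (Q(z) = z - 48 = -48 + z)
-16115/Q(w(3)) = -16115/(-48 + (-6 + 3)) = -16115/(-48 - 3) = -16115/(-51) = -16115*(-1/51) = 16115/51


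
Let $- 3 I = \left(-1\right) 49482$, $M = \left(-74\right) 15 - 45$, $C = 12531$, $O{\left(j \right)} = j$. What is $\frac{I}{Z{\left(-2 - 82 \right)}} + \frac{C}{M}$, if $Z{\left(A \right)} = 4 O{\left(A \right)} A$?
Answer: $- \frac{2655749}{258720} \approx -10.265$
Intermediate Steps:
$M = -1155$ ($M = -1110 - 45 = -1155$)
$I = 16494$ ($I = - \frac{\left(-1\right) 49482}{3} = \left(- \frac{1}{3}\right) \left(-49482\right) = 16494$)
$Z{\left(A \right)} = 4 A^{2}$ ($Z{\left(A \right)} = 4 A A = 4 A^{2}$)
$\frac{I}{Z{\left(-2 - 82 \right)}} + \frac{C}{M} = \frac{16494}{4 \left(-2 - 82\right)^{2}} + \frac{12531}{-1155} = \frac{16494}{4 \left(-84\right)^{2}} + 12531 \left(- \frac{1}{1155}\right) = \frac{16494}{4 \cdot 7056} - \frac{4177}{385} = \frac{16494}{28224} - \frac{4177}{385} = 16494 \cdot \frac{1}{28224} - \frac{4177}{385} = \frac{2749}{4704} - \frac{4177}{385} = - \frac{2655749}{258720}$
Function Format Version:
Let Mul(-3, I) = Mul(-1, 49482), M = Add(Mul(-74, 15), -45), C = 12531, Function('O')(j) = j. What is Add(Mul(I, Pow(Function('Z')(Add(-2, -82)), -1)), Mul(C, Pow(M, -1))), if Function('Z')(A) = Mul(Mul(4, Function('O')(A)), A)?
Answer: Rational(-2655749, 258720) ≈ -10.265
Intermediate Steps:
M = -1155 (M = Add(-1110, -45) = -1155)
I = 16494 (I = Mul(Rational(-1, 3), Mul(-1, 49482)) = Mul(Rational(-1, 3), -49482) = 16494)
Function('Z')(A) = Mul(4, Pow(A, 2)) (Function('Z')(A) = Mul(Mul(4, A), A) = Mul(4, Pow(A, 2)))
Add(Mul(I, Pow(Function('Z')(Add(-2, -82)), -1)), Mul(C, Pow(M, -1))) = Add(Mul(16494, Pow(Mul(4, Pow(Add(-2, -82), 2)), -1)), Mul(12531, Pow(-1155, -1))) = Add(Mul(16494, Pow(Mul(4, Pow(-84, 2)), -1)), Mul(12531, Rational(-1, 1155))) = Add(Mul(16494, Pow(Mul(4, 7056), -1)), Rational(-4177, 385)) = Add(Mul(16494, Pow(28224, -1)), Rational(-4177, 385)) = Add(Mul(16494, Rational(1, 28224)), Rational(-4177, 385)) = Add(Rational(2749, 4704), Rational(-4177, 385)) = Rational(-2655749, 258720)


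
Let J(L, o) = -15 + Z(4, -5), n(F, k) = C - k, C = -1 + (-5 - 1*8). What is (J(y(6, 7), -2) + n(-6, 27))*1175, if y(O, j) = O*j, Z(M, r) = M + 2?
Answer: -58750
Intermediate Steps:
Z(M, r) = 2 + M
C = -14 (C = -1 + (-5 - 8) = -1 - 13 = -14)
n(F, k) = -14 - k
J(L, o) = -9 (J(L, o) = -15 + (2 + 4) = -15 + 6 = -9)
(J(y(6, 7), -2) + n(-6, 27))*1175 = (-9 + (-14 - 1*27))*1175 = (-9 + (-14 - 27))*1175 = (-9 - 41)*1175 = -50*1175 = -58750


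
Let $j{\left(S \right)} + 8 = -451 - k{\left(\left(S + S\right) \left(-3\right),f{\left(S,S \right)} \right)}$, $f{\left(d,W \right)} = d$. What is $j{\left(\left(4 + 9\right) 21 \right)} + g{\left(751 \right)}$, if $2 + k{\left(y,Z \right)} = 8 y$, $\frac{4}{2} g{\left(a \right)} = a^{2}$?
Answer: $\frac{589295}{2} \approx 2.9465 \cdot 10^{5}$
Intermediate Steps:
$g{\left(a \right)} = \frac{a^{2}}{2}$
$k{\left(y,Z \right)} = -2 + 8 y$
$j{\left(S \right)} = -457 + 48 S$ ($j{\left(S \right)} = -8 - \left(449 + 8 \left(S + S\right) \left(-3\right)\right) = -8 - \left(449 + 8 \cdot 2 S \left(-3\right)\right) = -8 - \left(449 + 8 \left(-6\right) S\right) = -8 - \left(449 - 48 S\right) = -8 + \left(-451 + \left(2 + 48 S\right)\right) = -8 + \left(-449 + 48 S\right) = -457 + 48 S$)
$j{\left(\left(4 + 9\right) 21 \right)} + g{\left(751 \right)} = \left(-457 + 48 \left(4 + 9\right) 21\right) + \frac{751^{2}}{2} = \left(-457 + 48 \cdot 13 \cdot 21\right) + \frac{1}{2} \cdot 564001 = \left(-457 + 48 \cdot 273\right) + \frac{564001}{2} = \left(-457 + 13104\right) + \frac{564001}{2} = 12647 + \frac{564001}{2} = \frac{589295}{2}$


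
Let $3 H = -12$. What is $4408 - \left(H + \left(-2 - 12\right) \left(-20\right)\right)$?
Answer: $4132$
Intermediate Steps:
$H = -4$ ($H = \frac{1}{3} \left(-12\right) = -4$)
$4408 - \left(H + \left(-2 - 12\right) \left(-20\right)\right) = 4408 - \left(-4 + \left(-2 - 12\right) \left(-20\right)\right) = 4408 - \left(-4 - -280\right) = 4408 - \left(-4 + 280\right) = 4408 - 276 = 4132$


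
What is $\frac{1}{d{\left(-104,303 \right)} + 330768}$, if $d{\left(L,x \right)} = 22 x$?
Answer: $\frac{1}{337434} \approx 2.9635 \cdot 10^{-6}$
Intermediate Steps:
$\frac{1}{d{\left(-104,303 \right)} + 330768} = \frac{1}{22 \cdot 303 + 330768} = \frac{1}{6666 + 330768} = \frac{1}{337434}$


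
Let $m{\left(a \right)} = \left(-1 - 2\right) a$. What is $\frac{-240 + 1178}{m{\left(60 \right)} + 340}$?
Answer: $\frac{469}{80} \approx 5.8625$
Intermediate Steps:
$m{\left(a \right)} = - 3 a$
$\frac{-240 + 1178}{m{\left(60 \right)} + 340} = \frac{-240 + 1178}{\left(-3\right) 60 + 340} = \frac{938}{-180 + 340} = \frac{938}{160} = 938 \cdot \frac{1}{160} = \frac{469}{80}$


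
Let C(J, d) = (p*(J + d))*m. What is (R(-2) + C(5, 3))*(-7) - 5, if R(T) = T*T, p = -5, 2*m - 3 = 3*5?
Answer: 2487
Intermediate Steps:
m = 9 (m = 3/2 + (3*5)/2 = 3/2 + (½)*15 = 3/2 + 15/2 = 9)
R(T) = T²
C(J, d) = -45*J - 45*d (C(J, d) = -5*(J + d)*9 = (-5*J - 5*d)*9 = -45*J - 45*d)
(R(-2) + C(5, 3))*(-7) - 5 = ((-2)² + (-45*5 - 45*3))*(-7) - 5 = (4 + (-225 - 135))*(-7) - 5 = (4 - 360)*(-7) - 5 = -356*(-7) - 5 = 2492 - 5 = 2487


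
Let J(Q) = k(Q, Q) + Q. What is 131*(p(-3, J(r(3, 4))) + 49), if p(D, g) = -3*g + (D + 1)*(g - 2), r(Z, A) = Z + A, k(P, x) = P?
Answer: -2227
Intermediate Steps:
r(Z, A) = A + Z
J(Q) = 2*Q (J(Q) = Q + Q = 2*Q)
p(D, g) = -3*g + (1 + D)*(-2 + g)
131*(p(-3, J(r(3, 4))) + 49) = 131*((-2 - 2*(-3) - 4*(4 + 3) - 6*(4 + 3)) + 49) = 131*((-2 + 6 - 4*7 - 6*7) + 49) = 131*((-2 + 6 - 2*14 - 3*14) + 49) = 131*((-2 + 6 - 28 - 42) + 49) = 131*(-66 + 49) = 131*(-17) = -2227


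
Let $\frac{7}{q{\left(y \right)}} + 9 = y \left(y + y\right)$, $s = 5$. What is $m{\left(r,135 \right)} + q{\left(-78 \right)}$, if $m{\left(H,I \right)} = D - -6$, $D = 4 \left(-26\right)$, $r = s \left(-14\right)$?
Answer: $- \frac{170225}{1737} \approx -97.999$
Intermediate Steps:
$q{\left(y \right)} = \frac{7}{-9 + 2 y^{2}}$ ($q{\left(y \right)} = \frac{7}{-9 + y \left(y + y\right)} = \frac{7}{-9 + y 2 y} = \frac{7}{-9 + 2 y^{2}}$)
$r = -70$ ($r = 5 \left(-14\right) = -70$)
$D = -104$
$m{\left(H,I \right)} = -98$ ($m{\left(H,I \right)} = -104 - -6 = -104 + 6 = -98$)
$m{\left(r,135 \right)} + q{\left(-78 \right)} = -98 + \frac{7}{-9 + 2 \left(-78\right)^{2}} = -98 + \frac{7}{-9 + 2 \cdot 6084} = -98 + \frac{7}{-9 + 12168} = -98 + \frac{7}{12159} = -98 + 7 \cdot \frac{1}{12159} = -98 + \frac{1}{1737} = - \frac{170225}{1737}$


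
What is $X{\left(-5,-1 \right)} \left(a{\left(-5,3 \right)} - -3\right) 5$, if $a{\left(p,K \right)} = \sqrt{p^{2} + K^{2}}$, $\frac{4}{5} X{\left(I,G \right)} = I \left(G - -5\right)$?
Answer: $-375 - 125 \sqrt{34} \approx -1103.9$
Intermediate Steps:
$X{\left(I,G \right)} = \frac{5 I \left(5 + G\right)}{4}$ ($X{\left(I,G \right)} = \frac{5 I \left(G - -5\right)}{4} = \frac{5 I \left(G + 5\right)}{4} = \frac{5 I \left(5 + G\right)}{4}$)
$a{\left(p,K \right)} = \sqrt{K^{2} + p^{2}}$
$X{\left(-5,-1 \right)} \left(a{\left(-5,3 \right)} - -3\right) 5 = \frac{5}{4} \left(-5\right) \left(5 - 1\right) \left(\sqrt{3^{2} + \left(-5\right)^{2}} - -3\right) 5 = \frac{5}{4} \left(-5\right) 4 \left(\sqrt{9 + 25} + 3\right) 5 = - 25 \left(\sqrt{34} + 3\right) 5 = - 25 \left(3 + \sqrt{34}\right) 5 = \left(-75 - 25 \sqrt{34}\right) 5 = -375 - 125 \sqrt{34}$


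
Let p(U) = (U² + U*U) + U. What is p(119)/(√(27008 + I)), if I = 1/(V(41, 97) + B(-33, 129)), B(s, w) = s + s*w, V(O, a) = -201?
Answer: 12189*√60525170573/17327561 ≈ 173.06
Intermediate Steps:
I = -1/4491 (I = 1/(-201 - 33*(1 + 129)) = 1/(-201 - 33*130) = 1/(-201 - 4290) = 1/(-4491) = -1/4491 ≈ -0.00022267)
p(U) = U + 2*U² (p(U) = (U² + U²) + U = 2*U² + U = U + 2*U²)
p(119)/(√(27008 + I)) = (119*(1 + 2*119))/(√(27008 - 1/4491)) = (119*(1 + 238))/(√(121292927/4491)) = (119*239)/((√60525170573/1497)) = 28441*(3*√60525170573/121292927) = 12189*√60525170573/17327561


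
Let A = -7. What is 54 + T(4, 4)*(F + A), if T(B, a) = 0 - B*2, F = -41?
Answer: 438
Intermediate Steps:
T(B, a) = -2*B (T(B, a) = 0 - 2*B = -2*B)
54 + T(4, 4)*(F + A) = 54 + (-2*4)*(-41 - 7) = 54 - 8*(-48) = 54 + 384 = 438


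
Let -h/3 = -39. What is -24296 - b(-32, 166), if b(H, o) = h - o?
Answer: -24247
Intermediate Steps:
h = 117 (h = -3*(-39) = 117)
b(H, o) = 117 - o
-24296 - b(-32, 166) = -24296 - (117 - 1*166) = -24296 - (117 - 166) = -24296 - 1*(-49) = -24296 + 49 = -24247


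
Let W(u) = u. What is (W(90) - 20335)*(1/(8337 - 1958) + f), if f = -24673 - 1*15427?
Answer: 5178628465255/6379 ≈ 8.1182e+8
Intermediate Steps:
f = -40100 (f = -24673 - 15427 = -40100)
(W(90) - 20335)*(1/(8337 - 1958) + f) = (90 - 20335)*(1/(8337 - 1958) - 40100) = -20245*(1/6379 - 40100) = -20245*(-255797899/6379) = 5178628465255/6379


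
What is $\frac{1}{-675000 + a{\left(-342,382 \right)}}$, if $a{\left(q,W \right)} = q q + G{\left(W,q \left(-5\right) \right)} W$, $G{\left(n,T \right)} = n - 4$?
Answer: $- \frac{1}{413640} \approx -2.4176 \cdot 10^{-6}$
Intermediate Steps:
$G{\left(n,T \right)} = -4 + n$
$a{\left(q,W \right)} = q^{2} + W \left(-4 + W\right)$ ($a{\left(q,W \right)} = q q + \left(-4 + W\right) W = q^{2} + W \left(-4 + W\right)$)
$\frac{1}{-675000 + a{\left(-342,382 \right)}} = \frac{1}{-675000 + \left(\left(-342\right)^{2} + 382 \left(-4 + 382\right)\right)} = \frac{1}{-675000 + \left(116964 + 382 \cdot 378\right)} = \frac{1}{-675000 + \left(116964 + 144396\right)} = \frac{1}{-675000 + 261360} = \frac{1}{-413640} = - \frac{1}{413640}$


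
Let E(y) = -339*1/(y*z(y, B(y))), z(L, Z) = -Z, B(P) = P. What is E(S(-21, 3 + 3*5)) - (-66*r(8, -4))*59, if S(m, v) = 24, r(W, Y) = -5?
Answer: -3738127/192 ≈ -19469.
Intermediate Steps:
E(y) = 339/y**2 (E(y) = -339*(-1/y**2) = -(-339)/y**2 = 339/y**2)
E(S(-21, 3 + 3*5)) - (-66*r(8, -4))*59 = 339/24**2 - (-66*(-5))*59 = 339*(1/576) - 330*59 = 113/192 - 1*19470 = 113/192 - 19470 = -3738127/192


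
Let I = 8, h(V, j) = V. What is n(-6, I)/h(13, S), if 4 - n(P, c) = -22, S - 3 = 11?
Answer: 2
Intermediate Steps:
S = 14 (S = 3 + 11 = 14)
n(P, c) = 26 (n(P, c) = 4 - 1*(-22) = 4 + 22 = 26)
n(-6, I)/h(13, S) = 26/13 = (1/13)*26 = 2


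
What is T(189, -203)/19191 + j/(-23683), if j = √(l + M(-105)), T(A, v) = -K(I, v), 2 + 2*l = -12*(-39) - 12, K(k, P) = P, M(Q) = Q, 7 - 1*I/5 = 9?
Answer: 203/19191 - √122/23683 ≈ 0.010111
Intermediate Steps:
I = -10 (I = 35 - 5*9 = 35 - 45 = -10)
l = 227 (l = -1 + (-12*(-39) - 12)/2 = -1 + (468 - 12)/2 = -1 + (½)*456 = -1 + 228 = 227)
T(A, v) = -v
j = √122 (j = √(227 - 105) = √122 ≈ 11.045)
T(189, -203)/19191 + j/(-23683) = -1*(-203)/19191 + √122/(-23683) = 203*(1/19191) + √122*(-1/23683) = 203/19191 - √122/23683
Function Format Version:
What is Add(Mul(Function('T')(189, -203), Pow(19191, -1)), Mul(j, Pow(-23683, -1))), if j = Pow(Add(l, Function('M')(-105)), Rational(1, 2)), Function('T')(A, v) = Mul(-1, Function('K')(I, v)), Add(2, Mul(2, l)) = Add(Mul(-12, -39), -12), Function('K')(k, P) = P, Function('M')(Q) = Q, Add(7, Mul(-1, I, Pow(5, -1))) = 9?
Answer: Add(Rational(203, 19191), Mul(Rational(-1, 23683), Pow(122, Rational(1, 2)))) ≈ 0.010111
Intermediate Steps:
I = -10 (I = Add(35, Mul(-5, 9)) = Add(35, -45) = -10)
l = 227 (l = Add(-1, Mul(Rational(1, 2), Add(Mul(-12, -39), -12))) = Add(-1, Mul(Rational(1, 2), Add(468, -12))) = Add(-1, Mul(Rational(1, 2), 456)) = Add(-1, 228) = 227)
Function('T')(A, v) = Mul(-1, v)
j = Pow(122, Rational(1, 2)) (j = Pow(Add(227, -105), Rational(1, 2)) = Pow(122, Rational(1, 2)) ≈ 11.045)
Add(Mul(Function('T')(189, -203), Pow(19191, -1)), Mul(j, Pow(-23683, -1))) = Add(Mul(Mul(-1, -203), Pow(19191, -1)), Mul(Pow(122, Rational(1, 2)), Pow(-23683, -1))) = Add(Mul(203, Rational(1, 19191)), Mul(Pow(122, Rational(1, 2)), Rational(-1, 23683))) = Add(Rational(203, 19191), Mul(Rational(-1, 23683), Pow(122, Rational(1, 2))))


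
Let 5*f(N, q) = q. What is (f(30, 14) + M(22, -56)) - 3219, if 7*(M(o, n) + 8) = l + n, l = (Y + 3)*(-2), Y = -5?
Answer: -113107/35 ≈ -3231.6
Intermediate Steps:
f(N, q) = q/5
l = 4 (l = (-5 + 3)*(-2) = -2*(-2) = 4)
M(o, n) = -52/7 + n/7 (M(o, n) = -8 + (4 + n)/7 = -8 + (4/7 + n/7) = -52/7 + n/7)
(f(30, 14) + M(22, -56)) - 3219 = ((⅕)*14 + (-52/7 + (⅐)*(-56))) - 3219 = (14/5 + (-52/7 - 8)) - 3219 = (14/5 - 108/7) - 3219 = -442/35 - 3219 = -113107/35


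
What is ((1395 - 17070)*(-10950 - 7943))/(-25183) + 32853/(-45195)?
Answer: -4461742009408/379381895 ≈ -11761.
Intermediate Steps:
((1395 - 17070)*(-10950 - 7943))/(-25183) + 32853/(-45195) = -15675*(-18893)*(-1/25183) + 32853*(-1/45195) = 296147775*(-1/25183) - 10951/15065 = -296147775/25183 - 10951/15065 = -4461742009408/379381895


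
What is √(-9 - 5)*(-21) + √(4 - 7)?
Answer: I*(√3 - 21*√14) ≈ -76.843*I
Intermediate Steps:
√(-9 - 5)*(-21) + √(4 - 7) = √(-14)*(-21) + √(-3) = (I*√14)*(-21) + I*√3 = -21*I*√14 + I*√3 = I*√3 - 21*I*√14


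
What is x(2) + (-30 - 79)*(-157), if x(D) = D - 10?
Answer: 17105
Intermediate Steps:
x(D) = -10 + D
x(2) + (-30 - 79)*(-157) = (-10 + 2) + (-30 - 79)*(-157) = -8 - 109*(-157) = -8 + 17113 = 17105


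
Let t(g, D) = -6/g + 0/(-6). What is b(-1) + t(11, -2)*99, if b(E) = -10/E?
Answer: -44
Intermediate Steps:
t(g, D) = -6/g (t(g, D) = -6/g + 0*(-⅙) = -6/g + 0 = -6/g)
b(-1) + t(11, -2)*99 = -10/(-1) - 6/11*99 = -10*(-1) - 6*1/11*99 = 10 - 6/11*99 = 10 - 54 = -44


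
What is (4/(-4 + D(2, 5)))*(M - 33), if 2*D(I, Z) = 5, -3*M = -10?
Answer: 712/9 ≈ 79.111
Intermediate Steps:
M = 10/3 (M = -⅓*(-10) = 10/3 ≈ 3.3333)
D(I, Z) = 5/2 (D(I, Z) = (½)*5 = 5/2)
(4/(-4 + D(2, 5)))*(M - 33) = (4/(-4 + 5/2))*(10/3 - 33) = (4/(-3/2))*(-89/3) = -⅔*4*(-89/3) = -8/3*(-89/3) = 712/9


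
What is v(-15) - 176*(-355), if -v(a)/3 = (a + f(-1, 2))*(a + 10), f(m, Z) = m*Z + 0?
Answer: 62225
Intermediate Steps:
f(m, Z) = Z*m (f(m, Z) = Z*m + 0 = Z*m)
v(a) = -3*(-2 + a)*(10 + a) (v(a) = -3*(a + 2*(-1))*(a + 10) = -3*(a - 2)*(10 + a) = -3*(-2 + a)*(10 + a))
v(-15) - 176*(-355) = (60 - 24*(-15) - 3*(-15)²) - 176*(-355) = (60 + 360 - 3*225) + 62480 = (60 + 360 - 675) + 62480 = -255 + 62480 = 62225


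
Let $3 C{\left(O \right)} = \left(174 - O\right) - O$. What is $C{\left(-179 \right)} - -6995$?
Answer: $\frac{21517}{3} \approx 7172.3$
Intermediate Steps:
$C{\left(O \right)} = 58 - \frac{2 O}{3}$ ($C{\left(O \right)} = \frac{\left(174 - O\right) - O}{3} = \frac{174 - 2 O}{3} = 58 - \frac{2 O}{3}$)
$C{\left(-179 \right)} - -6995 = \left(58 - - \frac{358}{3}\right) - -6995 = \left(58 + \frac{358}{3}\right) + \left(-14568 + 21563\right) = \frac{532}{3} + 6995 = \frac{21517}{3}$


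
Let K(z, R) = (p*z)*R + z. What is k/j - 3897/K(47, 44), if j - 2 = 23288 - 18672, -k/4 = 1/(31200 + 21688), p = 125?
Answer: -237947945359/15786671948212 ≈ -0.015073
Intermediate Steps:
K(z, R) = z + 125*R*z (K(z, R) = (125*z)*R + z = 125*R*z + z = z + 125*R*z)
k = -1/13222 (k = -4/(31200 + 21688) = -4/52888 = -4*1/52888 = -1/13222 ≈ -7.5632e-5)
j = 4618 (j = 2 + (23288 - 18672) = 2 + 4616 = 4618)
k/j - 3897/K(47, 44) = -1/13222/4618 - 3897*1/(47*(1 + 125*44)) = -1/13222*1/4618 - 3897*1/(47*(1 + 5500)) = -1/61059196 - 3897/(47*5501) = -1/61059196 - 3897/258547 = -237947945359/15786671948212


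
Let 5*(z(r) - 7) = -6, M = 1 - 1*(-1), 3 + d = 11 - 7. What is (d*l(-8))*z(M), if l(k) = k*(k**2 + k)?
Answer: -12992/5 ≈ -2598.4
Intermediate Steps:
d = 1 (d = -3 + (11 - 7) = -3 + 4 = 1)
l(k) = k*(k + k**2)
M = 2 (M = 1 + 1 = 2)
z(r) = 29/5 (z(r) = 7 + (1/5)*(-6) = 7 - 6/5 = 29/5)
(d*l(-8))*z(M) = (1*((-8)**2*(1 - 8)))*(29/5) = (1*(64*(-7)))*(29/5) = (1*(-448))*(29/5) = -448*29/5 = -12992/5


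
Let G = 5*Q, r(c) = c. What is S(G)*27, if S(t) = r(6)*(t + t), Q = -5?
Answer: -8100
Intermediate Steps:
G = -25 (G = 5*(-5) = -25)
S(t) = 12*t (S(t) = 6*(t + t) = 6*(2*t) = 12*t)
S(G)*27 = (12*(-25))*27 = -300*27 = -8100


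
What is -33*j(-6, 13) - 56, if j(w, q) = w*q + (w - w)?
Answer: 2518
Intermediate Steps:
j(w, q) = q*w (j(w, q) = q*w + 0 = q*w)
-33*j(-6, 13) - 56 = -429*(-6) - 56 = -33*(-78) - 56 = 2574 - 56 = 2518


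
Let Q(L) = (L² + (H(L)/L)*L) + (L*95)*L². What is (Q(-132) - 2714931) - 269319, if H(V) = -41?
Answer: -221463827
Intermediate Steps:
Q(L) = -41 + L² + 95*L³ (Q(L) = (L² + (-41/L)*L) + (L*95)*L² = (L² - 41) + (95*L)*L² = (-41 + L²) + 95*L³ = -41 + L² + 95*L³)
(Q(-132) - 2714931) - 269319 = ((-41 + (-132)² + 95*(-132)³) - 2714931) - 269319 = ((-41 + 17424 + 95*(-2299968)) - 2714931) - 269319 = ((-41 + 17424 - 218496960) - 2714931) - 269319 = (-218479577 - 2714931) - 269319 = -221194508 - 269319 = -221463827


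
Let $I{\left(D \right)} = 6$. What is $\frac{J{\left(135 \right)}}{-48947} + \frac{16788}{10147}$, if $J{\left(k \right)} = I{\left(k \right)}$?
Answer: $\frac{821661354}{496665209} \approx 1.6544$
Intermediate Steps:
$J{\left(k \right)} = 6$
$\frac{J{\left(135 \right)}}{-48947} + \frac{16788}{10147} = \frac{6}{-48947} + \frac{16788}{10147} = 6 \left(- \frac{1}{48947}\right) + 16788 \cdot \frac{1}{10147} = - \frac{6}{48947} + \frac{16788}{10147} = \frac{821661354}{496665209}$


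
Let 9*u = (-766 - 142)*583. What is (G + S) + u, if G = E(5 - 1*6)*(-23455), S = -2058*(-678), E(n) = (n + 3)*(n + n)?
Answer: 12872932/9 ≈ 1.4303e+6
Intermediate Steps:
E(n) = 2*n*(3 + n) (E(n) = (3 + n)*(2*n) = 2*n*(3 + n))
u = -529364/9 (u = ((-766 - 142)*583)/9 = (-908*583)/9 = (⅑)*(-529364) = -529364/9 ≈ -58818.)
S = 1395324
G = 93820 (G = (2*(5 - 1*6)*(3 + (5 - 1*6)))*(-23455) = (2*(5 - 6)*(3 + (5 - 6)))*(-23455) = (2*(-1)*(3 - 1))*(-23455) = (2*(-1)*2)*(-23455) = -4*(-23455) = 93820)
(G + S) + u = (93820 + 1395324) - 529364/9 = 1489144 - 529364/9 = 12872932/9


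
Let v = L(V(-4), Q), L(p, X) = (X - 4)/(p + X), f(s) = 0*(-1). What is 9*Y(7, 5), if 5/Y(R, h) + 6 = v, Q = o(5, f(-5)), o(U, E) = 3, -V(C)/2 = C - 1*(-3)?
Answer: -225/31 ≈ -7.2581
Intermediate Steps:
f(s) = 0
V(C) = -6 - 2*C (V(C) = -2*(C - 1*(-3)) = -2*(C + 3) = -2*(3 + C) = -6 - 2*C)
Q = 3
L(p, X) = (-4 + X)/(X + p)
v = -⅕ (v = (-4 + 3)/(3 + (-6 - 2*(-4))) = -1/(3 + (-6 + 8)) = -1/(3 + 2) = -1/5 = (⅕)*(-1) = -⅕ ≈ -0.20000)
Y(R, h) = -25/31 (Y(R, h) = 5/(-6 - ⅕) = 5/(-31/5) = 5*(-5/31) = -25/31)
9*Y(7, 5) = 9*(-25/31) = -225/31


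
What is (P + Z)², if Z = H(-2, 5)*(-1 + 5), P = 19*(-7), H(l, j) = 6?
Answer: 11881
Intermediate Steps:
P = -133
Z = 24 (Z = 6*(-1 + 5) = 6*4 = 24)
(P + Z)² = (-133 + 24)² = (-109)² = 11881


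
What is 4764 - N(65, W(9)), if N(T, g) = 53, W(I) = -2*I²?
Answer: 4711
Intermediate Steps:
4764 - N(65, W(9)) = 4764 - 1*53 = 4764 - 53 = 4711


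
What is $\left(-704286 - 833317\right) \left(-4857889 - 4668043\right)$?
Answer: $14647101620996$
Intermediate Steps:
$\left(-704286 - 833317\right) \left(-4857889 - 4668043\right) = \left(-1537603\right) \left(-9525932\right) = 14647101620996$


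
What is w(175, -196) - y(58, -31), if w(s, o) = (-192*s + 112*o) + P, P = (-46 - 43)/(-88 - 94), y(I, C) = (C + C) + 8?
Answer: -10100547/182 ≈ -55498.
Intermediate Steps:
y(I, C) = 8 + 2*C (y(I, C) = 2*C + 8 = 8 + 2*C)
P = 89/182 (P = -89/(-182) = -89*(-1/182) = 89/182 ≈ 0.48901)
w(s, o) = 89/182 - 192*s + 112*o (w(s, o) = (-192*s + 112*o) + 89/182 = 89/182 - 192*s + 112*o)
w(175, -196) - y(58, -31) = (89/182 - 192*175 + 112*(-196)) - (8 + 2*(-31)) = (89/182 - 33600 - 21952) - (8 - 62) = -10110375/182 - 1*(-54) = -10110375/182 + 54 = -10100547/182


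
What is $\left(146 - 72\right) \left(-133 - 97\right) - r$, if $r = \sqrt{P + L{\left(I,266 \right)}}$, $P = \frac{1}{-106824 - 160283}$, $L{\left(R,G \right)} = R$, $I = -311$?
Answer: $-17020 - \frac{i \sqrt{22188652745746}}{267107} \approx -17020.0 - 17.635 i$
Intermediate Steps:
$P = - \frac{1}{267107}$ ($P = \frac{1}{-267107} = - \frac{1}{267107} \approx -3.7438 \cdot 10^{-6}$)
$r = \frac{i \sqrt{22188652745746}}{267107}$ ($r = \sqrt{- \frac{1}{267107} - 311} = \sqrt{- \frac{83070278}{267107}} = \frac{i \sqrt{22188652745746}}{267107} \approx 17.635 i$)
$\left(146 - 72\right) \left(-133 - 97\right) - r = \left(146 - 72\right) \left(-133 - 97\right) - \frac{i \sqrt{22188652745746}}{267107} = 74 \left(-230\right) - \frac{i \sqrt{22188652745746}}{267107} = -17020 - \frac{i \sqrt{22188652745746}}{267107}$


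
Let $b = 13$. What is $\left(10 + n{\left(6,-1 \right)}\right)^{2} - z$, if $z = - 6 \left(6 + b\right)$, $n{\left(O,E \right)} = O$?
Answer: $370$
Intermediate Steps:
$z = -114$ ($z = - 6 \left(6 + 13\right) = \left(-6\right) 19 = -114$)
$\left(10 + n{\left(6,-1 \right)}\right)^{2} - z = \left(10 + 6\right)^{2} - -114 = 16^{2} + 114 = 256 + 114 = 370$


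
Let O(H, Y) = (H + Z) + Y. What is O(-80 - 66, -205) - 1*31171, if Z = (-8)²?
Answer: -31458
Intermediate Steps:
Z = 64
O(H, Y) = 64 + H + Y (O(H, Y) = (H + 64) + Y = (64 + H) + Y = 64 + H + Y)
O(-80 - 66, -205) - 1*31171 = (64 + (-80 - 66) - 205) - 1*31171 = (64 - 146 - 205) - 31171 = -287 - 31171 = -31458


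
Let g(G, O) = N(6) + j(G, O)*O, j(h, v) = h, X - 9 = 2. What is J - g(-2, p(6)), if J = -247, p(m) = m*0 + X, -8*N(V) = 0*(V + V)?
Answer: -225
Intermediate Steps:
X = 11 (X = 9 + 2 = 11)
N(V) = 0 (N(V) = -0*(V + V) = -0*2*V = -1/8*0 = 0)
p(m) = 11 (p(m) = m*0 + 11 = 0 + 11 = 11)
g(G, O) = G*O (g(G, O) = 0 + G*O = G*O)
J - g(-2, p(6)) = -247 - (-2)*11 = -247 - 1*(-22) = -247 + 22 = -225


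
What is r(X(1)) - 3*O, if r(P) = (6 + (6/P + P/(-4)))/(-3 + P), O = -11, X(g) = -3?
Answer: 773/24 ≈ 32.208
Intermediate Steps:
r(P) = (6 + 6/P - P/4)/(-3 + P) (r(P) = (6 + (6/P + P*(-¼)))/(-3 + P) = (6 + (6/P - P/4))/(-3 + P) = (6 + 6/P - P/4)/(-3 + P))
r(X(1)) - 3*O = (¼)*(24 - 1*(-3)² + 24*(-3))/(-3*(-3 - 3)) - 3*(-11) = (¼)*(-⅓)*(24 - 1*9 - 72)/(-6) + 33 = (¼)*(-⅓)*(-⅙)*(24 - 9 - 72) + 33 = (¼)*(-⅓)*(-⅙)*(-57) + 33 = -19/24 + 33 = 773/24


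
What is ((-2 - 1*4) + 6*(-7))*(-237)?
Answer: 11376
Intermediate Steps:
((-2 - 1*4) + 6*(-7))*(-237) = ((-2 - 4) - 42)*(-237) = (-6 - 42)*(-237) = -48*(-237) = 11376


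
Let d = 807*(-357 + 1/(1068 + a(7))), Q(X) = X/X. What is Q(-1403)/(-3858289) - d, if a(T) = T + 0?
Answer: 1194933779166527/4147660675 ≈ 2.8810e+5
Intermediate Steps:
Q(X) = 1
a(T) = T
d = -309705618/1075 (d = 807*(-357 + 1/(1068 + 7)) = 807*(-357 + 1/1075) = 807*(-383774/1075) = -309705618/1075 ≈ -2.8810e+5)
Q(-1403)/(-3858289) - d = 1/(-3858289) - 1*(-309705618/1075) = 1*(-1/3858289) + 309705618/1075 = -1/3858289 + 309705618/1075 = 1194933779166527/4147660675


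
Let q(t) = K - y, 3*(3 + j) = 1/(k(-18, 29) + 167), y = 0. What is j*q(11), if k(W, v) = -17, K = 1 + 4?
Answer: -1349/90 ≈ -14.989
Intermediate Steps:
K = 5
j = -1349/450 (j = -3 + 1/(3*(-17 + 167)) = -3 + (⅓)/150 = -3 + (⅓)*(1/150) = -3 + 1/450 = -1349/450 ≈ -2.9978)
q(t) = 5 (q(t) = 5 - 1*0 = 5 + 0 = 5)
j*q(11) = -1349/450*5 = -1349/90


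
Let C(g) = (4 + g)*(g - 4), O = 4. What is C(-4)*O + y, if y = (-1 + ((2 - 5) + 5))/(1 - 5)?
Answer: -¼ ≈ -0.25000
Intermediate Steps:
C(g) = (-4 + g)*(4 + g) (C(g) = (4 + g)*(-4 + g) = (-4 + g)*(4 + g))
y = -¼ (y = (-1 + (-3 + 5))/(-4) = (-1 + 2)*(-¼) = 1*(-¼) = -¼ ≈ -0.25000)
C(-4)*O + y = (-16 + (-4)²)*4 - ¼ = (-16 + 16)*4 - ¼ = 0*4 - ¼ = 0 - ¼ = -¼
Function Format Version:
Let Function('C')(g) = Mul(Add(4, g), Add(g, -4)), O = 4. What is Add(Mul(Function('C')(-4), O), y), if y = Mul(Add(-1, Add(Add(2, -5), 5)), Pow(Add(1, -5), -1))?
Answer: Rational(-1, 4) ≈ -0.25000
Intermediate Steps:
Function('C')(g) = Mul(Add(-4, g), Add(4, g)) (Function('C')(g) = Mul(Add(4, g), Add(-4, g)) = Mul(Add(-4, g), Add(4, g)))
y = Rational(-1, 4) (y = Mul(Add(-1, Add(-3, 5)), Pow(-4, -1)) = Mul(Add(-1, 2), Rational(-1, 4)) = Mul(1, Rational(-1, 4)) = Rational(-1, 4) ≈ -0.25000)
Add(Mul(Function('C')(-4), O), y) = Add(Mul(Add(-16, Pow(-4, 2)), 4), Rational(-1, 4)) = Add(Mul(Add(-16, 16), 4), Rational(-1, 4)) = Add(Mul(0, 4), Rational(-1, 4)) = Add(0, Rational(-1, 4)) = Rational(-1, 4)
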